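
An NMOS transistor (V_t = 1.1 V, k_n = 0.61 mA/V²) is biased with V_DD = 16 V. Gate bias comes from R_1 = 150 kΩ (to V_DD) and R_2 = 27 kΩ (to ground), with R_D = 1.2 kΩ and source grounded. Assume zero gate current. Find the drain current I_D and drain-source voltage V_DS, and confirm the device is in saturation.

V_G = V_DD·R_2/(R_1+R_2) = 16×27/177 = 2.44 V. With the source grounded, V_GS = V_G = 2.44 V.
Assume saturation: I_D = (k_n/2)(V_GS − V_t)² = (0.61/2)×(2.44 − 1.1)² = 0.305×1.34² = 0.548 mA.
V_DS = V_DD − I_D·R_D = 16 − 0.548×1.2 = 15.3 V.
Saturation requires V_DS ≥ V_GS − V_t = 1.34 V; 15.3 ≥ 1.34 ✓.

I_D ≈ 0.55 mA, V_DS ≈ 15 V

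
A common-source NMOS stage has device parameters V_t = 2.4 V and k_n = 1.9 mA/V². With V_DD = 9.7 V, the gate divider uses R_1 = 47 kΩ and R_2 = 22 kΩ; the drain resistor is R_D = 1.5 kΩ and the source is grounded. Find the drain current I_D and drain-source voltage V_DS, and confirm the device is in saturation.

V_G = V_DD·R_2/(R_1+R_2) = 9.7×22/69 = 3.09 V. With the source grounded, V_GS = V_G = 3.09 V.
Assume saturation: I_D = (k_n/2)(V_GS − V_t)² = (1.9/2)×(3.09 − 2.4)² = 0.95×0.693² = 0.456 mA.
V_DS = V_DD − I_D·R_D = 9.7 − 0.456×1.5 = 9.02 V.
Saturation requires V_DS ≥ V_GS − V_t = 0.693 V; 9.02 ≥ 0.693 ✓.

I_D ≈ 0.46 mA, V_DS ≈ 9 V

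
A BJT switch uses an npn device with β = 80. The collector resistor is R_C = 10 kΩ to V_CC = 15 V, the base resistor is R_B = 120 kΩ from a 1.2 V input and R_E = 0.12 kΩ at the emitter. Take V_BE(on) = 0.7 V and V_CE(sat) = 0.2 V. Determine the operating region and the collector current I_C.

active; I_C ≈ 0.31 mA

Assume active. Base-emitter loop: I_B = (V_BB − V_BE)/(R_B + (β+1)R_E) = (1.2 − 0.7)/(120 + 81×0.12) = 0.00385 mA.
I_C = β·I_B = 80×0.00385 = 0.308 mA.
V_CE = V_CC − I_C·R_C − I_E·R_E = 15 − 0.308×10 − 0.312×0.12 = 11.9 V > V_CE(sat), so the active-region assumption holds.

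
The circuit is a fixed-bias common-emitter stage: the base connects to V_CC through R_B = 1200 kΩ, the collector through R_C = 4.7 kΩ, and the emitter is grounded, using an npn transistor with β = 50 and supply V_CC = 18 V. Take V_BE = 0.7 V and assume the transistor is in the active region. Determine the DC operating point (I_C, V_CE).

Base loop: V_CC = I_B·R_B + V_BE, so I_B = (18 − 0.7)/1200 kΩ = 0.0144 mA.
In the active region I_C = β·I_B = 50 × 0.0144 = 0.721 mA.
Collector loop: V_CE = V_CC − I_C·R_C = 18 − 0.721×4.7 = 14.6 V.
Since V_CE = 14.6 V > V_CE(sat) ≈ 0.2 V, the transistor is in the active region as assumed.

I_C ≈ 0.72 mA, V_CE ≈ 15 V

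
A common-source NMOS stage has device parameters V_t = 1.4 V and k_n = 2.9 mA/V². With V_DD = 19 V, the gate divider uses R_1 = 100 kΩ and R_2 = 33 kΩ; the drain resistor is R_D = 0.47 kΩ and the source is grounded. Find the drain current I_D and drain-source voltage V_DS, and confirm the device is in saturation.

I_D ≈ 16 mA, V_DS ≈ 12 V

V_G = V_DD·R_2/(R_1+R_2) = 19×33/133 = 4.71 V. With the source grounded, V_GS = V_G = 4.71 V.
Assume saturation: I_D = (k_n/2)(V_GS − V_t)² = (2.9/2)×(4.71 − 1.4)² = 1.45×3.31² = 15.9 mA.
V_DS = V_DD − I_D·R_D = 19 − 15.9×0.47 = 11.5 V.
Saturation requires V_DS ≥ V_GS − V_t = 3.31 V; 11.5 ≥ 3.31 ✓.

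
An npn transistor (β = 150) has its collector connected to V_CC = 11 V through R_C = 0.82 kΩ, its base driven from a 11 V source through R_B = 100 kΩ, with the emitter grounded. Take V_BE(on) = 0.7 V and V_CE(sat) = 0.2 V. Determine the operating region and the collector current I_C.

Assume active: I_B = (11 − 0.7)/100 = 0.103 mA, giving I_C = β·I_B = 15.5 mA.
But then V_CE = 11 − 15.5×0.82 = -1.67 V < V_CE(sat) = 0.2 V — impossible in the active region.
So the transistor is saturated. With V_CE = 0.2 V, I_C = (V_CC − 0.2)/R_C = 10.8/0.82 = 13.2 mA.
Check: β·I_B = 15.5 mA > I_C = 13.2 mA, confirming saturation.

saturation; I_C ≈ 13 mA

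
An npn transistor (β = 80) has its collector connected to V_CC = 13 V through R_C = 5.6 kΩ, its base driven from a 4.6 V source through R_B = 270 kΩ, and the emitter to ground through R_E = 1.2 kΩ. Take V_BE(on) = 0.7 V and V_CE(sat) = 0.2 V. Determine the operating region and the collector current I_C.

Assume active. Base-emitter loop: I_B = (V_BB − V_BE)/(R_B + (β+1)R_E) = (4.6 − 0.7)/(270 + 81×1.2) = 0.0106 mA.
I_C = β·I_B = 80×0.0106 = 0.85 mA.
V_CE = V_CC − I_C·R_C − I_E·R_E = 13 − 0.85×5.6 − 0.86×1.2 = 7.21 V > V_CE(sat), so the active-region assumption holds.

active; I_C ≈ 0.85 mA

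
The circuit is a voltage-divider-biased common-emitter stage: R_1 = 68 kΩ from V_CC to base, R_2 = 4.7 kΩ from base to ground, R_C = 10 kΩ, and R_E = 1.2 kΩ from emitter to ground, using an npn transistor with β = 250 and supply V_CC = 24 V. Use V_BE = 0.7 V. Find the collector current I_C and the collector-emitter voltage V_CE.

Thevenize the base divider: V_Th = V_CC·R_2/(R_1+R_2) = 24×4.7/72.7 = 1.55 V, R_Th = R_1‖R_2 = 4.4 kΩ.
Base-emitter loop: V_Th = I_B·R_Th + V_BE + (β+1)I_B·R_E, so I_B = (1.55 − 0.7) / (4.4 + 251×1.2) = 0.00279 mA.
I_C = β·I_B = 250×0.00279 = 0.697 mA, and I_E = (β+1)I_B = 0.699 mA.
V_CE = V_CC − I_C·R_C − I_E·R_E = 24 − 0.697×10 − 0.699×1.2 = 16.2 V.
V_CE = 16.2 V > 0.2 V confirms active-region operation.

I_C ≈ 0.7 mA, V_CE ≈ 16 V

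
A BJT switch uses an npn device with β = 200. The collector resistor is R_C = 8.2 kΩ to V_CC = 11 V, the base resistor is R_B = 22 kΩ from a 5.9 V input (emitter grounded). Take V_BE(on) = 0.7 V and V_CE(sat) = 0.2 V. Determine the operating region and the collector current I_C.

Assume active: I_B = (5.9 − 0.7)/22 = 0.236 mA, giving I_C = β·I_B = 47.3 mA.
But then V_CE = 11 − 47.3×8.2 = -377 V < V_CE(sat) = 0.2 V — impossible in the active region.
So the transistor is saturated. With V_CE = 0.2 V, I_C = (V_CC − 0.2)/R_C = 10.8/8.2 = 1.32 mA.
Check: β·I_B = 47.3 mA > I_C = 1.32 mA, confirming saturation.

saturation; I_C ≈ 1.3 mA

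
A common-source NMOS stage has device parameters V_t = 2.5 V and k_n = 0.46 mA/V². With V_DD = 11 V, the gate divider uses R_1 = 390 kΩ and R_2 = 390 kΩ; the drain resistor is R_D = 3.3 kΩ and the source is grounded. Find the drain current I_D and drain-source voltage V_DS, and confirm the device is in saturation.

I_D ≈ 2.1 mA, V_DS ≈ 4.2 V

V_G = V_DD·R_2/(R_1+R_2) = 11×390/780 = 5.5 V. With the source grounded, V_GS = V_G = 5.5 V.
Assume saturation: I_D = (k_n/2)(V_GS − V_t)² = (0.46/2)×(5.5 − 2.5)² = 0.23×3² = 2.07 mA.
V_DS = V_DD − I_D·R_D = 11 − 2.07×3.3 = 4.17 V.
Saturation requires V_DS ≥ V_GS − V_t = 3 V; 4.17 ≥ 3 ✓.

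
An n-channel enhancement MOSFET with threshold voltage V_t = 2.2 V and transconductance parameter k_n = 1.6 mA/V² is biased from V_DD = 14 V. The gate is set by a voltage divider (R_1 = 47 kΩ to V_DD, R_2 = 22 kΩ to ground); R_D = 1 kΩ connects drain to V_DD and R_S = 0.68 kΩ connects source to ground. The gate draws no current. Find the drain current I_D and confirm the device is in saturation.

I_D ≈ 1.4 mA

V_G = V_DD·R_2/(R_1+R_2) = 14×22/69 = 4.46 V.
Assume saturation: I_D = (k_n/2)(V_GS − V_t)² with V_GS = V_G − I_D·R_S = 4.46 − 0.68·I_D.
Substituting gives 0.37·I_D² − 3.46·I_D + 4.1 = 0, with roots I_D = 1.39 or 7.97 mA.
The root I_D = 7.97 mA gives V_GS = -0.957 V ≤ V_t, so take I_D = 1.39 mA.
Then V_GS = 3.52 V and V_DS = V_DD − I_D(R_D+R_S) = 14 − 1.39×1.68 = 11.7 V.
Saturation requires V_DS ≥ V_GS − V_t = 1.32 V; 11.7 ≥ 1.32 ✓.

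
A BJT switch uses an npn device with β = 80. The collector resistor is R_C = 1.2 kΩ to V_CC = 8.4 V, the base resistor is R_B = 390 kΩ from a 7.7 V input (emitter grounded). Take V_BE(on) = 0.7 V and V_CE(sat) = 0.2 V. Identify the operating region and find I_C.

Assume active. Base-emitter loop: I_B = (V_BB − V_BE)/R_B = (7.7 − 0.7)/390 = 0.0179 mA.
I_C = β·I_B = 80×0.0179 = 1.44 mA.
V_CE = V_CC − I_C·R_C = 8.4 − 1.44×1.2 = 6.68 V > V_CE(sat), so the active-region assumption holds.

active; I_C ≈ 1.4 mA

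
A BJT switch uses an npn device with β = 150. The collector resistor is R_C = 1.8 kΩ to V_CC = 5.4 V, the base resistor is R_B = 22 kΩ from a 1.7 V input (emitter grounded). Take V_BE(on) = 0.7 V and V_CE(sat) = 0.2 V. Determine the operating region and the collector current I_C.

Assume active: I_B = (1.7 − 0.7)/22 = 0.0455 mA, giving I_C = β·I_B = 6.82 mA.
But then V_CE = 5.4 − 6.82×1.8 = -6.87 V < V_CE(sat) = 0.2 V — impossible in the active region.
So the transistor is saturated. With V_CE = 0.2 V, I_C = (V_CC − 0.2)/R_C = 5.2/1.8 = 2.89 mA.
Check: β·I_B = 6.82 mA > I_C = 2.89 mA, confirming saturation.

saturation; I_C ≈ 2.9 mA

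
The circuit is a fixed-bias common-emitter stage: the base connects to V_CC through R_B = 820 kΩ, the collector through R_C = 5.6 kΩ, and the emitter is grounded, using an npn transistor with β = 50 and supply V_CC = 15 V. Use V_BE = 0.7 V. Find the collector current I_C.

Base loop: V_CC = I_B·R_B + V_BE, so I_B = (15 − 0.7)/820 kΩ = 0.0174 mA.
In the active region I_C = β·I_B = 50 × 0.0174 = 0.872 mA.
Collector loop: V_CE = V_CC − I_C·R_C = 15 − 0.872×5.6 = 10.1 V.
Since V_CE = 10.1 V > V_CE(sat) ≈ 0.2 V, the transistor is in the active region as assumed.

I_C ≈ 0.87 mA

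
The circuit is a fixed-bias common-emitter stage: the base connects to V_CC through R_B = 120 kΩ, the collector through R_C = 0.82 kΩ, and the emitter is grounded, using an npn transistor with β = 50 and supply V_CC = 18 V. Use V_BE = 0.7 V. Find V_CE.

V_CE ≈ 12 V

Base loop: V_CC = I_B·R_B + V_BE, so I_B = (18 − 0.7)/120 kΩ = 0.144 mA.
In the active region I_C = β·I_B = 50 × 0.144 = 7.21 mA.
Collector loop: V_CE = V_CC − I_C·R_C = 18 − 7.21×0.82 = 12.1 V.
Since V_CE = 12.1 V > V_CE(sat) ≈ 0.2 V, the transistor is in the active region as assumed.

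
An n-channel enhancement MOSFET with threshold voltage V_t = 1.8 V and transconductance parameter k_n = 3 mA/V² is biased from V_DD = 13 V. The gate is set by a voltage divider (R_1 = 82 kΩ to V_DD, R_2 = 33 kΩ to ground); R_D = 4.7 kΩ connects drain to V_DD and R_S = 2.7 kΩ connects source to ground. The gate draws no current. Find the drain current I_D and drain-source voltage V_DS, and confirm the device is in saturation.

V_G = V_DD·R_2/(R_1+R_2) = 13×33/115 = 3.73 V.
Assume saturation: I_D = (k_n/2)(V_GS − V_t)² with V_GS = V_G − I_D·R_S = 3.73 − 2.7·I_D.
Substituting gives 10.9·I_D² − 16.6·I_D + 5.59 = 0, with roots I_D = 0.501 or 1.02 mA.
The root I_D = 1.02 mA gives V_GS = 0.975 V ≤ V_t, so take I_D = 0.501 mA.
Then V_GS = 2.38 V and V_DS = V_DD − I_D(R_D+R_S) = 13 − 0.501×7.4 = 9.29 V.
Saturation requires V_DS ≥ V_GS − V_t = 0.578 V; 9.29 ≥ 0.578 ✓.

I_D ≈ 0.5 mA, V_DS ≈ 9.3 V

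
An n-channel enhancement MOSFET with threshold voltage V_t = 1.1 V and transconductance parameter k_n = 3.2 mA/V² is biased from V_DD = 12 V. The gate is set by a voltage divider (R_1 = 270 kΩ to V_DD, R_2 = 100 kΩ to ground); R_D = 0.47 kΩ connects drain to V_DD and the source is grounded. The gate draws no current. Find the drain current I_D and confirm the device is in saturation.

I_D ≈ 7.3 mA

V_G = V_DD·R_2/(R_1+R_2) = 12×100/370 = 3.24 V. With the source grounded, V_GS = V_G = 3.24 V.
Assume saturation: I_D = (k_n/2)(V_GS − V_t)² = (3.2/2)×(3.24 − 1.1)² = 1.6×2.14² = 7.35 mA.
V_DS = V_DD − I_D·R_D = 12 − 7.35×0.47 = 8.55 V.
Saturation requires V_DS ≥ V_GS − V_t = 2.14 V; 8.55 ≥ 2.14 ✓.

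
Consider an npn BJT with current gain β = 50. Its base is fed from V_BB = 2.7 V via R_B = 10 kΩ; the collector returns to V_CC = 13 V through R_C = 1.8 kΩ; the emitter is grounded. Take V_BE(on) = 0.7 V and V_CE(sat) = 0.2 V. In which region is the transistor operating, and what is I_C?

Assume active: I_B = (2.7 − 0.7)/10 = 0.2 mA, giving I_C = β·I_B = 10 mA.
But then V_CE = 13 − 10×1.8 = -5 V < V_CE(sat) = 0.2 V — impossible in the active region.
So the transistor is saturated. With V_CE = 0.2 V, I_C = (V_CC − 0.2)/R_C = 12.8/1.8 = 7.11 mA.
Check: β·I_B = 10 mA > I_C = 7.11 mA, confirming saturation.

saturation; I_C ≈ 7.1 mA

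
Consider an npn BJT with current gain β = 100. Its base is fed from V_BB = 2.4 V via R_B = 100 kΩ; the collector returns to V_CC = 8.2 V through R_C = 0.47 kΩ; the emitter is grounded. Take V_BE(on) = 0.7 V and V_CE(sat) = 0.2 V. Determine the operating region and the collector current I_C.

active; I_C ≈ 1.7 mA

Assume active. Base-emitter loop: I_B = (V_BB − V_BE)/R_B = (2.4 − 0.7)/100 = 0.017 mA.
I_C = β·I_B = 100×0.017 = 1.7 mA.
V_CE = V_CC − I_C·R_C = 8.2 − 1.7×0.47 = 7.4 V > V_CE(sat), so the active-region assumption holds.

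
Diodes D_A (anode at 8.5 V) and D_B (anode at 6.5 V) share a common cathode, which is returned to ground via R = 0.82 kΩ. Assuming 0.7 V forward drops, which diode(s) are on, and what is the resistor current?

Only D_A conducts; I_R ≈ 9.5 mA

Assume both conduct. Then node N would need to be at both 8.5−0.7 = 7.8 V and 6.5−0.7 = 5.8 V, which is impossible.
Assume only D_A conducts: V_N = 8.5 − 0.7 = 7.8 V, so I_R = 7.8/0.82 = 9.51 mA.
Check D_B: its anode-to-cathode voltage is 6.5 − 7.8 = -1.3 V < 0.7 V, so it is off. The assumption is consistent.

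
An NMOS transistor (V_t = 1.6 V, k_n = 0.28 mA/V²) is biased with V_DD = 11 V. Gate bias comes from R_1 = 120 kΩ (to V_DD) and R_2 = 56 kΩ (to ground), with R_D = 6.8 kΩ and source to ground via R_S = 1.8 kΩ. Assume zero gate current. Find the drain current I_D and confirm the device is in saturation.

I_D ≈ 0.28 mA

V_G = V_DD·R_2/(R_1+R_2) = 11×56/176 = 3.5 V.
Assume saturation: I_D = (k_n/2)(V_GS − V_t)² with V_GS = V_G − I_D·R_S = 3.5 − 1.8·I_D.
Substituting gives 0.454·I_D² − 1.96·I_D + 0.505 = 0, with roots I_D = 0.276 or 4.04 mA.
The root I_D = 4.04 mA gives V_GS = -3.77 V ≤ V_t, so take I_D = 0.276 mA.
Then V_GS = 3 V and V_DS = V_DD − I_D(R_D+R_S) = 11 − 0.276×8.6 = 8.63 V.
Saturation requires V_DS ≥ V_GS − V_t = 1.4 V; 8.63 ≥ 1.4 ✓.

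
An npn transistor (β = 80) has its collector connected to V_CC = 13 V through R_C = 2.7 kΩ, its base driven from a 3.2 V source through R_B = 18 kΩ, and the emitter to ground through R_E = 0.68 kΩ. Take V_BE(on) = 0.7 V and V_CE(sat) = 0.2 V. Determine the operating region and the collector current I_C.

active; I_C ≈ 2.7 mA

Assume active. Base-emitter loop: I_B = (V_BB − V_BE)/(R_B + (β+1)R_E) = (3.2 − 0.7)/(18 + 81×0.68) = 0.0342 mA.
I_C = β·I_B = 80×0.0342 = 2.74 mA.
V_CE = V_CC − I_C·R_C − I_E·R_E = 13 − 2.74×2.7 − 2.77×0.68 = 3.73 V > V_CE(sat), so the active-region assumption holds.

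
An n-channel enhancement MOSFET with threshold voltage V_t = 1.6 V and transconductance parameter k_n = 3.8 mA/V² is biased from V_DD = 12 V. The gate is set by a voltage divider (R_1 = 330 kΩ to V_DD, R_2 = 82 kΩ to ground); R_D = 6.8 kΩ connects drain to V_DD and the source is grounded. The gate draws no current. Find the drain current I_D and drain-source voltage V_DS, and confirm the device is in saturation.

V_G = V_DD·R_2/(R_1+R_2) = 12×82/412 = 2.39 V. With the source grounded, V_GS = V_G = 2.39 V.
Assume saturation: I_D = (k_n/2)(V_GS − V_t)² = (3.8/2)×(2.39 − 1.6)² = 1.9×0.788² = 1.18 mA.
V_DS = V_DD − I_D·R_D = 12 − 1.18×6.8 = 3.97 V.
Saturation requires V_DS ≥ V_GS − V_t = 0.788 V; 3.97 ≥ 0.788 ✓.

I_D ≈ 1.2 mA, V_DS ≈ 4 V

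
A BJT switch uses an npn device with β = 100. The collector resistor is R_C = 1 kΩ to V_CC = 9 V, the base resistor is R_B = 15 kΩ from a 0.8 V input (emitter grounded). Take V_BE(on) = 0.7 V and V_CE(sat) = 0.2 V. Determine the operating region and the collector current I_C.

Assume active. Base-emitter loop: I_B = (V_BB − V_BE)/R_B = (0.8 − 0.7)/15 = 0.00667 mA.
I_C = β·I_B = 100×0.00667 = 0.667 mA.
V_CE = V_CC − I_C·R_C = 9 − 0.667×1 = 8.33 V > V_CE(sat), so the active-region assumption holds.

active; I_C ≈ 0.67 mA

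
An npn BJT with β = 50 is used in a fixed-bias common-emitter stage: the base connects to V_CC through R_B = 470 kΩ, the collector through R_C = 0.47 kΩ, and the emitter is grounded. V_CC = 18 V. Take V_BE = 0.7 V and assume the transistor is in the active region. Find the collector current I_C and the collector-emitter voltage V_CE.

I_C ≈ 1.8 mA, V_CE ≈ 17 V

Base loop: V_CC = I_B·R_B + V_BE, so I_B = (18 − 0.7)/470 kΩ = 0.0368 mA.
In the active region I_C = β·I_B = 50 × 0.0368 = 1.84 mA.
Collector loop: V_CE = V_CC − I_C·R_C = 18 − 1.84×0.47 = 17.1 V.
Since V_CE = 17.1 V > V_CE(sat) ≈ 0.2 V, the transistor is in the active region as assumed.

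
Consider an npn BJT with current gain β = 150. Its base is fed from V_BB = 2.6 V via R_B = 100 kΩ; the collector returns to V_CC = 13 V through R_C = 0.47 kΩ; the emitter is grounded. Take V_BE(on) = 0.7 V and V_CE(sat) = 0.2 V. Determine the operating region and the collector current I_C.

Assume active. Base-emitter loop: I_B = (V_BB − V_BE)/R_B = (2.6 − 0.7)/100 = 0.019 mA.
I_C = β·I_B = 150×0.019 = 2.85 mA.
V_CE = V_CC − I_C·R_C = 13 − 2.85×0.47 = 11.7 V > V_CE(sat), so the active-region assumption holds.

active; I_C ≈ 2.9 mA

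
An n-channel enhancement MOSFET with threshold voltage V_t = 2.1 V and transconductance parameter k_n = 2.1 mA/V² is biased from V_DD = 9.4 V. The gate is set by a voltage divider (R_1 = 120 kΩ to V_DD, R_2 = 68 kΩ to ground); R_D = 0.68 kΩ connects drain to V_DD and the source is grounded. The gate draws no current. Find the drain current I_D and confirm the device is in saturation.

V_G = V_DD·R_2/(R_1+R_2) = 9.4×68/188 = 3.4 V. With the source grounded, V_GS = V_G = 3.4 V.
Assume saturation: I_D = (k_n/2)(V_GS − V_t)² = (2.1/2)×(3.4 − 2.1)² = 1.05×1.3² = 1.77 mA.
V_DS = V_DD − I_D·R_D = 9.4 − 1.77×0.68 = 8.19 V.
Saturation requires V_DS ≥ V_GS − V_t = 1.3 V; 8.19 ≥ 1.3 ✓.

I_D ≈ 1.8 mA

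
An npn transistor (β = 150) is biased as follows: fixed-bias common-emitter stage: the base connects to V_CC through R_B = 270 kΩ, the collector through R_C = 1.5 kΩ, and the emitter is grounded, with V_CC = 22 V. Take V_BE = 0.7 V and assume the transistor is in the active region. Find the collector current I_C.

I_C ≈ 12 mA

Base loop: V_CC = I_B·R_B + V_BE, so I_B = (22 − 0.7)/270 kΩ = 0.0789 mA.
In the active region I_C = β·I_B = 150 × 0.0789 = 11.8 mA.
Collector loop: V_CE = V_CC − I_C·R_C = 22 − 11.8×1.5 = 4.25 V.
Since V_CE = 4.25 V > V_CE(sat) ≈ 0.2 V, the transistor is in the active region as assumed.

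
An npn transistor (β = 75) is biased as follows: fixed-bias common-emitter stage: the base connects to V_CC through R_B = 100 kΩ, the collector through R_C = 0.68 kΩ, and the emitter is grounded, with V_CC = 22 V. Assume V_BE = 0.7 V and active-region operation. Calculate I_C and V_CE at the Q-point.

Base loop: V_CC = I_B·R_B + V_BE, so I_B = (22 − 0.7)/100 kΩ = 0.213 mA.
In the active region I_C = β·I_B = 75 × 0.213 = 16 mA.
Collector loop: V_CE = V_CC − I_C·R_C = 22 − 16×0.68 = 11.1 V.
Since V_CE = 11.1 V > V_CE(sat) ≈ 0.2 V, the transistor is in the active region as assumed.

I_C ≈ 16 mA, V_CE ≈ 11 V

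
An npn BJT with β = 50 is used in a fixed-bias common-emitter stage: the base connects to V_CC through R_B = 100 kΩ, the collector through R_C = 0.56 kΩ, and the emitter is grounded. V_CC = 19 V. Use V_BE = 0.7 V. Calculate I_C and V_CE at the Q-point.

Base loop: V_CC = I_B·R_B + V_BE, so I_B = (19 − 0.7)/100 kΩ = 0.183 mA.
In the active region I_C = β·I_B = 50 × 0.183 = 9.15 mA.
Collector loop: V_CE = V_CC − I_C·R_C = 19 − 9.15×0.56 = 13.9 V.
Since V_CE = 13.9 V > V_CE(sat) ≈ 0.2 V, the transistor is in the active region as assumed.

I_C ≈ 9.2 mA, V_CE ≈ 14 V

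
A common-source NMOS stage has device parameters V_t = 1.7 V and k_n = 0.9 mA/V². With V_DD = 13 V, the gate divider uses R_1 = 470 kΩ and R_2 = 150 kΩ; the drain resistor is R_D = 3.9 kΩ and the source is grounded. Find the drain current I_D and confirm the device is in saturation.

I_D ≈ 0.94 mA

V_G = V_DD·R_2/(R_1+R_2) = 13×150/620 = 3.15 V. With the source grounded, V_GS = V_G = 3.15 V.
Assume saturation: I_D = (k_n/2)(V_GS − V_t)² = (0.9/2)×(3.15 − 1.7)² = 0.45×1.45² = 0.94 mA.
V_DS = V_DD − I_D·R_D = 13 − 0.94×3.9 = 9.33 V.
Saturation requires V_DS ≥ V_GS − V_t = 1.45 V; 9.33 ≥ 1.45 ✓.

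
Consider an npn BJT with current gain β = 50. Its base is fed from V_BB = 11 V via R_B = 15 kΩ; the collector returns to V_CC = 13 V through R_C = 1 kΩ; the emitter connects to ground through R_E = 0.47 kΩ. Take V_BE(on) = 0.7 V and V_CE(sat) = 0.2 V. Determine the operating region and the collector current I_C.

Assume active: I_B = (11 − 0.7)/(15 + 51×0.47) = 0.264 mA, I_C = β·I_B = 13.2 mA.
Then V_CE = 13 − 13.2×1 − 13.5×0.47 = -6.55 V < 0.2 V — the active assumption fails.
Re-solve with V_CE = 0.2 V. KCL at the emitter: V_E/R_E = (V_BB−0.7−V_E)/R_B + (V_CC−0.2−V_E)/R_C, giving V_E = 4.22 V.
I_C = (V_CC − 0.2 − V_E)/R_C = (12.8 − 4.22)/1 = 8.58 mA.
Check: I_B = (10.3 − 4.22)/15 = 0.405 mA, and β·I_B = 20.3 mA > I_C, confirming saturation.

saturation; I_C ≈ 8.6 mA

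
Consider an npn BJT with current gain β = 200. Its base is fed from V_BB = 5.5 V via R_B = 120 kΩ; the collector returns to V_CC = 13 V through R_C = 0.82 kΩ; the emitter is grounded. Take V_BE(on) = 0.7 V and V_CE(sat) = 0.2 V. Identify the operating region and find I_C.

Assume active. Base-emitter loop: I_B = (V_BB − V_BE)/R_B = (5.5 − 0.7)/120 = 0.04 mA.
I_C = β·I_B = 200×0.04 = 8 mA.
V_CE = V_CC − I_C·R_C = 13 − 8×0.82 = 6.44 V > V_CE(sat), so the active-region assumption holds.

active; I_C ≈ 8 mA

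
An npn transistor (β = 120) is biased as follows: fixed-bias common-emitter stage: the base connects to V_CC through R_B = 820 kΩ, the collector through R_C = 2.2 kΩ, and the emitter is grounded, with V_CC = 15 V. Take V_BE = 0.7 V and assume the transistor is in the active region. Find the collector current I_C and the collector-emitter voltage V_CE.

Base loop: V_CC = I_B·R_B + V_BE, so I_B = (15 − 0.7)/820 kΩ = 0.0174 mA.
In the active region I_C = β·I_B = 120 × 0.0174 = 2.09 mA.
Collector loop: V_CE = V_CC − I_C·R_C = 15 − 2.09×2.2 = 10.4 V.
Since V_CE = 10.4 V > V_CE(sat) ≈ 0.2 V, the transistor is in the active region as assumed.

I_C ≈ 2.1 mA, V_CE ≈ 10 V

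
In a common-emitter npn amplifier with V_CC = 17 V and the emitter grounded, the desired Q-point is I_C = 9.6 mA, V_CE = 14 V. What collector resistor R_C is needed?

Collector loop: V_CC = I_C·R_C + V_CE.
R_C = (V_CC − V_CE)/I_C = (17 − 14)/9.6 = 0.312 kΩ.

R_C ≈ 0.31 kΩ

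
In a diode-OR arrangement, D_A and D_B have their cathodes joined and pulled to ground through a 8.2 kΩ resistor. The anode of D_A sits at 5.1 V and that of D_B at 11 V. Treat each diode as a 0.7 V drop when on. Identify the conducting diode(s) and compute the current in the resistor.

Assume both conduct. Then node N would need to be at both 5.1−0.7 = 4.4 V and 11−0.7 = 10.3 V, which is impossible.
Assume only D_B conducts: V_N = 11 − 0.7 = 10.3 V, so I_R = 10.3/8.2 = 1.26 mA.
Check D_A: its anode-to-cathode voltage is 5.1 − 10.3 = -5.2 V < 0.7 V, so it is off. The assumption is consistent.

Only D_B conducts; I_R ≈ 1.3 mA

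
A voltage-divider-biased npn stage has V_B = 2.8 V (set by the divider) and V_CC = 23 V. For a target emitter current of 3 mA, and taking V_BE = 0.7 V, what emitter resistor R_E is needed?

V_E = V_B − V_BE = 2.8 − 0.7 = 2.1 V.
R_E = V_E / I_E = 2.1 / 3 = 0.7 kΩ.

R_E ≈ 0.7 kΩ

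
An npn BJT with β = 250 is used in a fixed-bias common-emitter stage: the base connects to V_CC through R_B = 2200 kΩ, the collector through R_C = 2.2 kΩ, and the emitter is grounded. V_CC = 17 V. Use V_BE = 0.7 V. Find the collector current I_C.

I_C ≈ 1.9 mA

Base loop: V_CC = I_B·R_B + V_BE, so I_B = (17 − 0.7)/2200 kΩ = 0.00741 mA.
In the active region I_C = β·I_B = 250 × 0.00741 = 1.85 mA.
Collector loop: V_CE = V_CC − I_C·R_C = 17 − 1.85×2.2 = 12.9 V.
Since V_CE = 12.9 V > V_CE(sat) ≈ 0.2 V, the transistor is in the active region as assumed.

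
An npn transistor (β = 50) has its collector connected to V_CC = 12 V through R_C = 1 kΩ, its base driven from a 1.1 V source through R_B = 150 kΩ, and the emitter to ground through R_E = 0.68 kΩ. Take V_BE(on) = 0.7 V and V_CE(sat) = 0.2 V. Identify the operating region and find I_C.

active; I_C ≈ 0.11 mA

Assume active. Base-emitter loop: I_B = (V_BB − V_BE)/(R_B + (β+1)R_E) = (1.1 − 0.7)/(150 + 51×0.68) = 0.00217 mA.
I_C = β·I_B = 50×0.00217 = 0.108 mA.
V_CE = V_CC − I_C·R_C − I_E·R_E = 12 − 0.108×1 − 0.11×0.68 = 11.8 V > V_CE(sat), so the active-region assumption holds.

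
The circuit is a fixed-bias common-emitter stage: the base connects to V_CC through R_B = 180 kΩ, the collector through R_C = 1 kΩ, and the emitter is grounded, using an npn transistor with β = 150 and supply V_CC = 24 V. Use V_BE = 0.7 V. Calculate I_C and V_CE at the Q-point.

Base loop: V_CC = I_B·R_B + V_BE, so I_B = (24 − 0.7)/180 kΩ = 0.129 mA.
In the active region I_C = β·I_B = 150 × 0.129 = 19.4 mA.
Collector loop: V_CE = V_CC − I_C·R_C = 24 − 19.4×1 = 4.58 V.
Since V_CE = 4.58 V > V_CE(sat) ≈ 0.2 V, the transistor is in the active region as assumed.

I_C ≈ 19 mA, V_CE ≈ 4.6 V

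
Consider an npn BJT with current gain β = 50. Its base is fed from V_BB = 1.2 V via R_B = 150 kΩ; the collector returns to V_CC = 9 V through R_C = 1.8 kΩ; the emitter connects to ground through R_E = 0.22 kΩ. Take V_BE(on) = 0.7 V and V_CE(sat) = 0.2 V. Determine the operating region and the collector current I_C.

active; I_C ≈ 0.16 mA

Assume active. Base-emitter loop: I_B = (V_BB − V_BE)/(R_B + (β+1)R_E) = (1.2 − 0.7)/(150 + 51×0.22) = 0.0031 mA.
I_C = β·I_B = 50×0.0031 = 0.155 mA.
V_CE = V_CC − I_C·R_C − I_E·R_E = 9 − 0.155×1.8 − 0.158×0.22 = 8.69 V > V_CE(sat), so the active-region assumption holds.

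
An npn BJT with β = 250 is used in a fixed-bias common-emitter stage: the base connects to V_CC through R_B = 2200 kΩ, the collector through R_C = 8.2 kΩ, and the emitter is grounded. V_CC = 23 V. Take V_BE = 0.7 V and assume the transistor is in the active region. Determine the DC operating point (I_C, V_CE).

Base loop: V_CC = I_B·R_B + V_BE, so I_B = (23 − 0.7)/2200 kΩ = 0.0101 mA.
In the active region I_C = β·I_B = 250 × 0.0101 = 2.53 mA.
Collector loop: V_CE = V_CC − I_C·R_C = 23 − 2.53×8.2 = 2.22 V.
Since V_CE = 2.22 V > V_CE(sat) ≈ 0.2 V, the transistor is in the active region as assumed.

I_C ≈ 2.5 mA, V_CE ≈ 2.2 V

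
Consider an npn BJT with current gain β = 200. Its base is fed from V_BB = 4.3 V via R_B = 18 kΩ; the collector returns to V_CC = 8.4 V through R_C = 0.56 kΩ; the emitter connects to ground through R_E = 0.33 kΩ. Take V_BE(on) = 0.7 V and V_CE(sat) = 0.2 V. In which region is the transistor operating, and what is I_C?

Assume active. Base-emitter loop: I_B = (V_BB − V_BE)/(R_B + (β+1)R_E) = (4.3 − 0.7)/(18 + 201×0.33) = 0.0427 mA.
I_C = β·I_B = 200×0.0427 = 8.54 mA.
V_CE = V_CC − I_C·R_C − I_E·R_E = 8.4 − 8.54×0.56 − 8.58×0.33 = 0.787 V > V_CE(sat), so the active-region assumption holds.

active; I_C ≈ 8.5 mA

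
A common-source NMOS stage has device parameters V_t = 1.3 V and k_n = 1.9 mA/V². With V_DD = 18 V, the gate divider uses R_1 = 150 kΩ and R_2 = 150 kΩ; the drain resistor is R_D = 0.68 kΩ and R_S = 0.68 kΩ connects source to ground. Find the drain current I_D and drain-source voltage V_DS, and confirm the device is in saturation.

V_G = V_DD·R_2/(R_1+R_2) = 18×150/300 = 9 V.
Assume saturation: I_D = (k_n/2)(V_GS − V_t)² with V_GS = V_G − I_D·R_S = 9 − 0.68·I_D.
Substituting gives 0.439·I_D² − 10.9·I_D + 56.3 = 0, with roots I_D = 7.26 or 17.7 mA.
The root I_D = 17.7 mA gives V_GS = -3.01 V ≤ V_t, so take I_D = 7.26 mA.
Then V_GS = 4.06 V and V_DS = V_DD − I_D(R_D+R_S) = 18 − 7.26×1.36 = 8.13 V.
Saturation requires V_DS ≥ V_GS − V_t = 2.76 V; 8.13 ≥ 2.76 ✓.

I_D ≈ 7.3 mA, V_DS ≈ 8.1 V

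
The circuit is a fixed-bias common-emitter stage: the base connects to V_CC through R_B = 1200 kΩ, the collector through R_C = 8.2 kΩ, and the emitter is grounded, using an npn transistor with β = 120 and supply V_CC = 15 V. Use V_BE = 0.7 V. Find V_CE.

V_CE ≈ 3.3 V

Base loop: V_CC = I_B·R_B + V_BE, so I_B = (15 − 0.7)/1200 kΩ = 0.0119 mA.
In the active region I_C = β·I_B = 120 × 0.0119 = 1.43 mA.
Collector loop: V_CE = V_CC − I_C·R_C = 15 − 1.43×8.2 = 3.27 V.
Since V_CE = 3.27 V > V_CE(sat) ≈ 0.2 V, the transistor is in the active region as assumed.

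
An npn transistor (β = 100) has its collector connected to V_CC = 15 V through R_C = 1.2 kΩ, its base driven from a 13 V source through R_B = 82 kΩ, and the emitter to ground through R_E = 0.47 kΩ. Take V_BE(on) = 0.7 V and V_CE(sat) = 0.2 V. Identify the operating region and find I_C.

Assume active: I_B = (13 − 0.7)/(82 + 101×0.47) = 0.095 mA, I_C = β·I_B = 9.5 mA.
Then V_CE = 15 − 9.5×1.2 − 9.6×0.47 = -0.91 V < 0.2 V — the active assumption fails.
Re-solve with V_CE = 0.2 V. KCL at the emitter: V_E/R_E = (V_BB−0.7−V_E)/R_B + (V_CC−0.2−V_E)/R_C, giving V_E = 4.2 V.
I_C = (V_CC − 0.2 − V_E)/R_C = (14.8 − 4.2)/1.2 = 8.83 mA.
Check: I_B = (12.3 − 4.2)/82 = 0.0988 mA, and β·I_B = 9.88 mA > I_C, confirming saturation.

saturation; I_C ≈ 8.8 mA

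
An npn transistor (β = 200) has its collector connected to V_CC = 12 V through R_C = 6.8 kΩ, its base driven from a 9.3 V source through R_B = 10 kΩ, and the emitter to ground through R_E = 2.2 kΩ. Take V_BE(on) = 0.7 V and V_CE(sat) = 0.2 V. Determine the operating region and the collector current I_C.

Assume active: I_B = (9.3 − 0.7)/(10 + 201×2.2) = 0.019 mA, I_C = β·I_B = 3.8 mA.
Then V_CE = 12 − 3.8×6.8 − 3.82×2.2 = -22.3 V < 0.2 V — the active assumption fails.
Re-solve with V_CE = 0.2 V. KCL at the emitter: V_E/R_E = (V_BB−0.7−V_E)/R_B + (V_CC−0.2−V_E)/R_C, giving V_E = 3.7 V.
I_C = (V_CC − 0.2 − V_E)/R_C = (11.8 − 3.7)/6.8 = 1.19 mA.
Check: I_B = (8.6 − 3.7)/10 = 0.49 mA, and β·I_B = 98 mA > I_C, confirming saturation.

saturation; I_C ≈ 1.2 mA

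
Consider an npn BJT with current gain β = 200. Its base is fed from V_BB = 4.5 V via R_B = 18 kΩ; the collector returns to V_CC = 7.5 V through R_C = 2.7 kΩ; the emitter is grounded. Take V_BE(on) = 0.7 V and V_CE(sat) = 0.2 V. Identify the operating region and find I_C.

Assume active: I_B = (4.5 − 0.7)/18 = 0.211 mA, giving I_C = β·I_B = 42.2 mA.
But then V_CE = 7.5 − 42.2×2.7 = -106 V < V_CE(sat) = 0.2 V — impossible in the active region.
So the transistor is saturated. With V_CE = 0.2 V, I_C = (V_CC − 0.2)/R_C = 7.3/2.7 = 2.7 mA.
Check: β·I_B = 42.2 mA > I_C = 2.7 mA, confirming saturation.

saturation; I_C ≈ 2.7 mA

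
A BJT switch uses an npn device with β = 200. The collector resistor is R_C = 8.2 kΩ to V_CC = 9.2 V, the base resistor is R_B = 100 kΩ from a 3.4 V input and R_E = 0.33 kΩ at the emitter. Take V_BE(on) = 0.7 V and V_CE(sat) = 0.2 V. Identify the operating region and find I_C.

saturation; I_C ≈ 1.1 mA

Assume active: I_B = (3.4 − 0.7)/(100 + 201×0.33) = 0.0162 mA, I_C = β·I_B = 3.25 mA.
Then V_CE = 9.2 − 3.25×8.2 − 3.26×0.33 = -18.5 V < 0.2 V — the active assumption fails.
Re-solve with V_CE = 0.2 V. KCL at the emitter: V_E/R_E = (V_BB−0.7−V_E)/R_B + (V_CC−0.2−V_E)/R_C, giving V_E = 0.356 V.
I_C = (V_CC − 0.2 − V_E)/R_C = (9 − 0.356)/8.2 = 1.05 mA.
Check: I_B = (2.7 − 0.356)/100 = 0.0234 mA, and β·I_B = 4.69 mA > I_C, confirming saturation.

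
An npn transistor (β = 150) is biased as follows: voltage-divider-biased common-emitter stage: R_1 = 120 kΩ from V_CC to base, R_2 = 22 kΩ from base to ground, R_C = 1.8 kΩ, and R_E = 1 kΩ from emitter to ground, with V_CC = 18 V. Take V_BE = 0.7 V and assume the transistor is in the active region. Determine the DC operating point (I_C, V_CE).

Thevenize the base divider: V_Th = V_CC·R_2/(R_1+R_2) = 18×22/142 = 2.79 V, R_Th = R_1‖R_2 = 18.6 kΩ.
Base-emitter loop: V_Th = I_B·R_Th + V_BE + (β+1)I_B·R_E, so I_B = (2.79 − 0.7) / (18.6 + 151×1) = 0.0123 mA.
I_C = β·I_B = 150×0.0123 = 1.85 mA, and I_E = (β+1)I_B = 1.86 mA.
V_CE = V_CC − I_C·R_C − I_E·R_E = 18 − 1.85×1.8 − 1.86×1 = 12.8 V.
V_CE = 12.8 V > 0.2 V confirms active-region operation.

I_C ≈ 1.8 mA, V_CE ≈ 13 V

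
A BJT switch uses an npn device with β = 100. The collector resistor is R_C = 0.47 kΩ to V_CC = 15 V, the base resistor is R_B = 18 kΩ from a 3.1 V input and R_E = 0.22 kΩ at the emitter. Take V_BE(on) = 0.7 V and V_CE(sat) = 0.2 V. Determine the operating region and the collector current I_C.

active; I_C ≈ 6 mA

Assume active. Base-emitter loop: I_B = (V_BB − V_BE)/(R_B + (β+1)R_E) = (3.1 − 0.7)/(18 + 101×0.22) = 0.0597 mA.
I_C = β·I_B = 100×0.0597 = 5.97 mA.
V_CE = V_CC − I_C·R_C − I_E·R_E = 15 − 5.97×0.47 − 6.03×0.22 = 10.9 V > V_CE(sat), so the active-region assumption holds.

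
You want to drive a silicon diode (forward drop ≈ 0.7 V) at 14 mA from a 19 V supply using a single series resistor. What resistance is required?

R ≈ 1.3 kΩ

The resistor drops V_S − V_D = 19 − 0.7 = 18.3 V at 14 mA.
R = 18.3 V / 14 mA = 1.31 kΩ.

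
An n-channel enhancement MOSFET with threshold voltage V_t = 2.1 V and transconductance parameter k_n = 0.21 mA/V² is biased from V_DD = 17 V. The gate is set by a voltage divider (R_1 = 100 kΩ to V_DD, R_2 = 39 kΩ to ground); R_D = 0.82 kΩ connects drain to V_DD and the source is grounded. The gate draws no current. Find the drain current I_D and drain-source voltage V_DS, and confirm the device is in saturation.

I_D ≈ 0.75 mA, V_DS ≈ 16 V

V_G = V_DD·R_2/(R_1+R_2) = 17×39/139 = 4.77 V. With the source grounded, V_GS = V_G = 4.77 V.
Assume saturation: I_D = (k_n/2)(V_GS − V_t)² = (0.21/2)×(4.77 − 2.1)² = 0.105×2.67² = 0.748 mA.
V_DS = V_DD − I_D·R_D = 17 − 0.748×0.82 = 16.4 V.
Saturation requires V_DS ≥ V_GS − V_t = 2.67 V; 16.4 ≥ 2.67 ✓.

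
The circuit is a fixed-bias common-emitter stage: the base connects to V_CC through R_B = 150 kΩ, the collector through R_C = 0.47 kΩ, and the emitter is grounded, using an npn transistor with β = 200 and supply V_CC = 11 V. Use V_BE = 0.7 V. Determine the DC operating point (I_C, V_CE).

I_C ≈ 14 mA, V_CE ≈ 4.5 V

Base loop: V_CC = I_B·R_B + V_BE, so I_B = (11 − 0.7)/150 kΩ = 0.0687 mA.
In the active region I_C = β·I_B = 200 × 0.0687 = 13.7 mA.
Collector loop: V_CE = V_CC − I_C·R_C = 11 − 13.7×0.47 = 4.55 V.
Since V_CE = 4.55 V > V_CE(sat) ≈ 0.2 V, the transistor is in the active region as assumed.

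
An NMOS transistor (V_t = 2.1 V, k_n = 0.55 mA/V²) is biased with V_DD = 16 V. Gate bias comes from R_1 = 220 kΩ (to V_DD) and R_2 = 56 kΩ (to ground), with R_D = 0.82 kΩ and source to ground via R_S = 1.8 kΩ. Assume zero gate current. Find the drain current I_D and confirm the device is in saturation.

V_G = V_DD·R_2/(R_1+R_2) = 16×56/276 = 3.25 V.
Assume saturation: I_D = (k_n/2)(V_GS − V_t)² with V_GS = V_G − I_D·R_S = 3.25 − 1.8·I_D.
Substituting gives 0.891·I_D² − 2.13·I_D + 0.361 = 0, with roots I_D = 0.183 or 2.21 mA.
The root I_D = 2.21 mA gives V_GS = -0.737 V ≤ V_t, so take I_D = 0.183 mA.
Then V_GS = 2.92 V and V_DS = V_DD − I_D(R_D+R_S) = 16 − 0.183×2.62 = 15.5 V.
Saturation requires V_DS ≥ V_GS − V_t = 0.816 V; 15.5 ≥ 0.816 ✓.

I_D ≈ 0.18 mA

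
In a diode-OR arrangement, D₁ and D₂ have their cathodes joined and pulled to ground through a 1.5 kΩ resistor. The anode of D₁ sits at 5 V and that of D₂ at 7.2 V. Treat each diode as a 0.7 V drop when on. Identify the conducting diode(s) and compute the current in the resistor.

Assume both conduct. Then node N would need to be at both 5−0.7 = 4.3 V and 7.2−0.7 = 6.5 V, which is impossible.
Assume only D₂ conducts: V_N = 7.2 − 0.7 = 6.5 V, so I_R = 6.5/1.5 = 4.33 mA.
Check D₁: its anode-to-cathode voltage is 5 − 6.5 = -1.5 V < 0.7 V, so it is off. The assumption is consistent.

Only D₂ conducts; I_R ≈ 4.3 mA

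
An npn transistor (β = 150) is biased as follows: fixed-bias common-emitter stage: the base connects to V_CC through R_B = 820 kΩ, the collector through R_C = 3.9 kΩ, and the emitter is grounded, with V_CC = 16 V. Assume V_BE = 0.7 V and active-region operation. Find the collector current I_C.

Base loop: V_CC = I_B·R_B + V_BE, so I_B = (16 − 0.7)/820 kΩ = 0.0187 mA.
In the active region I_C = β·I_B = 150 × 0.0187 = 2.8 mA.
Collector loop: V_CE = V_CC − I_C·R_C = 16 − 2.8×3.9 = 5.08 V.
Since V_CE = 5.08 V > V_CE(sat) ≈ 0.2 V, the transistor is in the active region as assumed.

I_C ≈ 2.8 mA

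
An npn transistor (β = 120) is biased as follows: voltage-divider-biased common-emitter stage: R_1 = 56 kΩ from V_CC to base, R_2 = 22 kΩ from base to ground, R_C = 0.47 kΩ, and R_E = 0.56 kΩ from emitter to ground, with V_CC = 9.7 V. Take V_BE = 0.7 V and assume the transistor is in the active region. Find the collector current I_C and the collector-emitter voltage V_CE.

I_C ≈ 2.9 mA, V_CE ≈ 6.7 V

Thevenize the base divider: V_Th = V_CC·R_2/(R_1+R_2) = 9.7×22/78 = 2.74 V, R_Th = R_1‖R_2 = 15.8 kΩ.
Base-emitter loop: V_Th = I_B·R_Th + V_BE + (β+1)I_B·R_E, so I_B = (2.74 − 0.7) / (15.8 + 121×0.56) = 0.0244 mA.
I_C = β·I_B = 120×0.0244 = 2.92 mA, and I_E = (β+1)I_B = 2.95 mA.
V_CE = V_CC − I_C·R_C − I_E·R_E = 9.7 − 2.92×0.47 − 2.95×0.56 = 6.67 V.
V_CE = 6.67 V > 0.2 V confirms active-region operation.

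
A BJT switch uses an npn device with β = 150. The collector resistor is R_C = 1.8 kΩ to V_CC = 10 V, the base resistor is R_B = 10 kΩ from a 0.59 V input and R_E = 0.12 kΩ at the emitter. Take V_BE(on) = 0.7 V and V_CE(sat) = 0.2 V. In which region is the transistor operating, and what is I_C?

V_BB = 0.59 V ≤ V_BE(on) = 0.7 V, so the base-emitter junction is not forward biased.
The transistor is in cutoff: I_B = I_C = 0.

cutoff; I_C ≈ 0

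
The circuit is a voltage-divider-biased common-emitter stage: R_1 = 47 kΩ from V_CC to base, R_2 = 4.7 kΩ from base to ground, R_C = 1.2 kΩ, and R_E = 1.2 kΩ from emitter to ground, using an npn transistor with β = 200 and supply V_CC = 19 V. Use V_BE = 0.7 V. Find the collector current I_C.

Thevenize the base divider: V_Th = V_CC·R_2/(R_1+R_2) = 19×4.7/51.7 = 1.73 V, R_Th = R_1‖R_2 = 4.27 kΩ.
Base-emitter loop: V_Th = I_B·R_Th + V_BE + (β+1)I_B·R_E, so I_B = (1.73 − 0.7) / (4.27 + 201×1.2) = 0.00418 mA.
I_C = β·I_B = 200×0.00418 = 0.837 mA, and I_E = (β+1)I_B = 0.841 mA.
V_CE = V_CC − I_C·R_C − I_E·R_E = 19 − 0.837×1.2 − 0.841×1.2 = 17 V.
V_CE = 17 V > 0.2 V confirms active-region operation.

I_C ≈ 0.84 mA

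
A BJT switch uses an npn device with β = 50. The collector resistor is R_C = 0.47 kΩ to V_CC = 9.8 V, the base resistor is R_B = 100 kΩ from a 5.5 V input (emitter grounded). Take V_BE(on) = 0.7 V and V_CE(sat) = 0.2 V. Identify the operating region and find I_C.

Assume active. Base-emitter loop: I_B = (V_BB − V_BE)/R_B = (5.5 − 0.7)/100 = 0.048 mA.
I_C = β·I_B = 50×0.048 = 2.4 mA.
V_CE = V_CC − I_C·R_C = 9.8 − 2.4×0.47 = 8.67 V > V_CE(sat), so the active-region assumption holds.

active; I_C ≈ 2.4 mA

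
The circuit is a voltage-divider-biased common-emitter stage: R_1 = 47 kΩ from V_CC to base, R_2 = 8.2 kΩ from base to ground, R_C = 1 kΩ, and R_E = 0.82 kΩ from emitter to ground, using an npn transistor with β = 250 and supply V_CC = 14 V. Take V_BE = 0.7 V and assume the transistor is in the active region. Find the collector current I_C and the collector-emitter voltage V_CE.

Thevenize the base divider: V_Th = V_CC·R_2/(R_1+R_2) = 14×8.2/55.2 = 2.08 V, R_Th = R_1‖R_2 = 6.98 kΩ.
Base-emitter loop: V_Th = I_B·R_Th + V_BE + (β+1)I_B·R_E, so I_B = (2.08 − 0.7) / (6.98 + 251×0.82) = 0.00648 mA.
I_C = β·I_B = 250×0.00648 = 1.62 mA, and I_E = (β+1)I_B = 1.63 mA.
V_CE = V_CC − I_C·R_C − I_E·R_E = 14 − 1.62×1 − 1.63×0.82 = 11 V.
V_CE = 11 V > 0.2 V confirms active-region operation.

I_C ≈ 1.6 mA, V_CE ≈ 11 V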